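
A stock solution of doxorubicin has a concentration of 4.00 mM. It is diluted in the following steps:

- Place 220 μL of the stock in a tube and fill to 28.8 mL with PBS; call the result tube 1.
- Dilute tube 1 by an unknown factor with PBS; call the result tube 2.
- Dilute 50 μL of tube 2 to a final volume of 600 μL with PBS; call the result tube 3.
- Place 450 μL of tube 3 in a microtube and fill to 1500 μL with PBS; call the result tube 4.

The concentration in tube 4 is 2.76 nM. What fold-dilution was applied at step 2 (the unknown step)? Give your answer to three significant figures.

Step 1: 220 μL brought to 28.8 mL → factor 28800/220 = 130.91
Step 2: unknown factor x
Step 3: 50 μL brought to 600 μL → factor 600/50 = 12
Step 4: 450 μL brought to 1500 μL → factor 1500/450 = 3.3333
Product of known-step factors = 5236.4
Overall factor = 4.00 mM / (2.76 nM) = 1.4493 × 10^6
x = 1.4493 × 10^6 / 5236.4 = 277

277-fold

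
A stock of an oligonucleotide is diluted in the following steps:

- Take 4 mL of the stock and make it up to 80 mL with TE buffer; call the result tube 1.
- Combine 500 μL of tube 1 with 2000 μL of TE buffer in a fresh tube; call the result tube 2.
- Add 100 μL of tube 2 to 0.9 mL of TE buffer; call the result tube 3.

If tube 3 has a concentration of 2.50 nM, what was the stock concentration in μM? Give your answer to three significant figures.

2.50 μM

Step 1: 4 mL brought to 80 mL → factor 80/4 = 20
Step 2: 500 μL + 2000 μL = 2500 μL total → factor 2500/500 = 5
Step 3: 100 μL + 0.9 mL = 1000 μL total → factor 1000/100 = 10
Overall dilution factor = 20 × 5 × 10 = 1000
Stock = 2.50 nM × 1000 = 2500 nM = 2.50 μM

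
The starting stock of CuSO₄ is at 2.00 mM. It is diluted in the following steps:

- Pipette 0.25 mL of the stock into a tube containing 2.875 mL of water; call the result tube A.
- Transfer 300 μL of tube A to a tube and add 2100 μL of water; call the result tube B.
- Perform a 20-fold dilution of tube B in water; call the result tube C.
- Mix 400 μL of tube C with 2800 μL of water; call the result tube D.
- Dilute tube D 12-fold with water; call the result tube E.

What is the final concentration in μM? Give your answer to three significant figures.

Step 1: 0.25 mL + 2.875 mL = 3.125 mL total → factor 3.125/0.25 = 12.5
Step 2: 300 μL + 2100 μL = 2400 μL total → factor 2400/300 = 8
Step 3: 20-fold → factor 20
Step 4: 400 μL + 2800 μL = 3200 μL total → factor 3200/400 = 8
Step 5: 12-fold → factor 12
Overall dilution factor = 12.5 × 8 × 20 × 8 × 12 = 1.92 × 10^5
Final = 2.00 mM / 1.92 × 10^5 = 1.042 × 10^-5 mM = 0.0104 μM

0.0104 μM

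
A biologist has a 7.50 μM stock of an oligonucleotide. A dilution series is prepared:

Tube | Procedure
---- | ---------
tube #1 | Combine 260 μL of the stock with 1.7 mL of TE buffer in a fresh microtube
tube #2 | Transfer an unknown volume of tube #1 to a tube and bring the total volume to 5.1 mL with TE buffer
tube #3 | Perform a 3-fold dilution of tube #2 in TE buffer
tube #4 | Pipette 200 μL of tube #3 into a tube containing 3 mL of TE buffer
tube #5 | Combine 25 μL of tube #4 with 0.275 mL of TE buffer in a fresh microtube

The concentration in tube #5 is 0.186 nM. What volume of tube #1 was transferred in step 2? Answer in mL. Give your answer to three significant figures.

Step 1: 260 μL + 1.7 mL = 1960 μL total → factor 1960/260 = 7.5385
Step 2: v brought to 5.1 mL → factor = 5.1 mL/v
Step 3: 3-fold → factor 3
Step 4: 200 μL + 3 mL = 3200 μL total → factor 3200/200 = 16
Step 5: 25 μL + 0.275 mL = 300 μL total → factor 300/25 = 12
Product of known-step factors = 4342.2
Overall factor = 7.50 μM / (0.186 nM) = 40323
Step-2 factor = 40323 / 4342.2 = 9.2863
v = 5.1 mL / 9.2863 = 0.549 mL

0.549 mL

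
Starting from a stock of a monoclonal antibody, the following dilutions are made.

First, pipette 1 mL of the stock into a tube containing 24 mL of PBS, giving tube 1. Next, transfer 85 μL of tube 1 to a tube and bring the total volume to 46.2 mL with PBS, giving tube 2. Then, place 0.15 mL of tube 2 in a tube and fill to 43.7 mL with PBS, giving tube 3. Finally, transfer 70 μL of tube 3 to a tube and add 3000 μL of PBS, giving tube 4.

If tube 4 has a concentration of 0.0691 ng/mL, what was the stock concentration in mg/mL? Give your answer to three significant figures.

Step 1: 1 mL + 24 mL = 25 mL total → factor 25/1 = 25
Step 2: 85 μL brought to 46.2 mL → factor 46200/85 = 543.53
Step 3: 0.15 mL brought to 43.7 mL → factor 43.7/0.15 = 291.33
Step 4: 70 μL + 3000 μL = 3070 μL total → factor 3070/70 = 43.857
Overall dilution factor = 25 × 543.53 × 291.33 × 43.857 = 1.7362 × 10^8
Stock = 0.0691 ng/mL × 1.7362 × 10^8 = 1.200 × 10^7 ng/mL = 12.0 mg/mL

12.0 mg/mL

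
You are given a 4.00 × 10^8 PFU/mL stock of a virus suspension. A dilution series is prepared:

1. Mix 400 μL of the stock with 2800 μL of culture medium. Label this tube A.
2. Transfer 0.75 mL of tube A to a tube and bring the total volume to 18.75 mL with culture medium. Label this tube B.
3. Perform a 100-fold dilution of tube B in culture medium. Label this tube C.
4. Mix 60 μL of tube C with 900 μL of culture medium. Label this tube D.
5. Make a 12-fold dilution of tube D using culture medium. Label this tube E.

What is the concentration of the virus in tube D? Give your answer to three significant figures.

Step 1: 400 μL + 2800 μL = 3200 μL total → factor 3200/400 = 8
Step 2: 0.75 mL brought to 18.75 mL → factor 18.75/0.75 = 25
Step 3: 100-fold → factor 100
Step 4: 60 μL + 900 μL = 960 μL total → factor 960/60 = 16
Dilution factor through tube D = 8 × 25 × 100 × 16 = 3.2 × 10^5
[tube D] = 4.00 × 10^8 PFU/mL / 3.2 × 10^5 = 1.25 × 10^3 PFU/mL

1.25 × 10^3 PFU/mL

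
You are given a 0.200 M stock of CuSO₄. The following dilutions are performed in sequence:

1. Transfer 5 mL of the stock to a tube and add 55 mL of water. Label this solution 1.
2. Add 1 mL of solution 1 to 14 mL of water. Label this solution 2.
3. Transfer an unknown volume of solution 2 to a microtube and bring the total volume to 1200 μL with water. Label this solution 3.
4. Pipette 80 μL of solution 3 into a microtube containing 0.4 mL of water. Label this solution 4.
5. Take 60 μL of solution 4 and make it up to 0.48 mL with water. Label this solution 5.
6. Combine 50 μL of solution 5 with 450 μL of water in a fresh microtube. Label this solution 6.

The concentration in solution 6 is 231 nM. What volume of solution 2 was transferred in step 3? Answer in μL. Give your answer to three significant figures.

Step 1: 5 mL + 55 mL = 60 mL total → factor 60/5 = 12
Step 2: 1 mL + 14 mL = 15 mL total → factor 15/1 = 15
Step 3: v brought to 1200 μL → factor = 1200 μL/v
Step 4: 80 μL + 0.4 mL = 480 μL total → factor 480/80 = 6
Step 5: 60 μL brought to 0.48 mL → factor 480/60 = 8
Step 6: 50 μL + 450 μL = 500 μL total → factor 500/50 = 10
Product of known-step factors = 86400
Overall factor = 0.200 M / (231 nM) = 8.658 × 10^5
Step-3 factor = 8.658 × 10^5 / 86400 = 10.021
v = 1200 μL / 10.021 = 120 μL

120 μL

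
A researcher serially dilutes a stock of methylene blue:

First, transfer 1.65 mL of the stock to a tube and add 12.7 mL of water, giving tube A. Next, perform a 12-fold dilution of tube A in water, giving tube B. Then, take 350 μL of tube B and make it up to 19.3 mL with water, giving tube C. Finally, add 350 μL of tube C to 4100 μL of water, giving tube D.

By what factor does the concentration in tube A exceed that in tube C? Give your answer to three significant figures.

662

Step 1: 1.65 mL + 12.7 mL = 14.35 mL total → factor 14.35/1.65 = 8.697
Step 2: 12-fold → factor 12
Step 3: 350 μL brought to 19.3 mL → factor 19300/350 = 55.143
Dilution factor to tube A = 8.697; to tube C = 5754.9
[tube A]/[tube C] = (factor to tube C)/(factor to tube A) = 5754.9/8.697 = 662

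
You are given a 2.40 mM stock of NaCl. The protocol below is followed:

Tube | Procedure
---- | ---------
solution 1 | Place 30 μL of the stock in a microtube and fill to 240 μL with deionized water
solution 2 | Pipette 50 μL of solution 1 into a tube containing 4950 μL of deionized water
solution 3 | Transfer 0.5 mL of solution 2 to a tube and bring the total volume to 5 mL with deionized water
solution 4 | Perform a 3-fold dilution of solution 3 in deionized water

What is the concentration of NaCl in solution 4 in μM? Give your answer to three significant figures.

0.100 μM

Step 1: 30 μL brought to 240 μL → factor 240/30 = 8
Step 2: 50 μL + 4950 μL = 5000 μL total → factor 5000/50 = 100
Step 3: 0.5 mL brought to 5 mL → factor 5/0.5 = 10
Step 4: 3-fold → factor 3
Overall dilution factor = 8 × 100 × 10 × 3 = 24000
Final = 2.40 mM / 24000 = 0.0001000 mM = 0.100 μM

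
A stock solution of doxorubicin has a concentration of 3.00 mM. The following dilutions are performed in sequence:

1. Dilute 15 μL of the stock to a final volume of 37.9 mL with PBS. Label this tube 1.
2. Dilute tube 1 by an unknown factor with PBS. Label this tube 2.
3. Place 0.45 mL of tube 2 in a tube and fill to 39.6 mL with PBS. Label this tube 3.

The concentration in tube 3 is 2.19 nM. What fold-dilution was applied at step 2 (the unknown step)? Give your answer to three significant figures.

Step 1: 15 μL brought to 37.9 mL → factor 37900/15 = 2526.7
Step 2: unknown factor x
Step 3: 0.45 mL brought to 39.6 mL → factor 39.6/0.45 = 88
Product of known-step factors = 2.2235 × 10^5
Overall factor = 3.00 mM / (2.19 nM) = 1.3699 × 10^6
x = 1.3699 × 10^6 / 2.2235 × 10^5 = 6.16

6.16-fold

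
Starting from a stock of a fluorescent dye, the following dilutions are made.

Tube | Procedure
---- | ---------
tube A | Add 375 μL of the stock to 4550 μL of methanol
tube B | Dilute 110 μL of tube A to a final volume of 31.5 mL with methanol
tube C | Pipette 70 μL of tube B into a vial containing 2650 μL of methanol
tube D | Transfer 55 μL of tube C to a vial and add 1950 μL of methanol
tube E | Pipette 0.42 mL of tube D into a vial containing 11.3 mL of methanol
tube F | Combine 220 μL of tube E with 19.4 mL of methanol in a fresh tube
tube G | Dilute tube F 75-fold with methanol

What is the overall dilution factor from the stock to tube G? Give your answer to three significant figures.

9.94 × 10^11

Step 1: 375 μL + 4550 μL = 4925 μL total → factor 4925/375 = 13.133
Step 2: 110 μL brought to 31.5 mL → factor 31500/110 = 286.36
Step 3: 70 μL + 2650 μL = 2720 μL total → factor 2720/70 = 38.857
Step 4: 55 μL + 1950 μL = 2005 μL total → factor 2005/55 = 36.455
Step 5: 0.42 mL + 11.3 mL = 11.72 mL total → factor 11.72/0.42 = 27.905
Step 6: 220 μL + 19.4 mL = 19620 μL total → factor 19620/220 = 89.182
Step 7: 75-fold → factor 75
Overall dilution factor = 13.133 × 286.36 × 38.857 × 36.455 × 27.905 × 89.182 × 75 = 9.9433 × 10^11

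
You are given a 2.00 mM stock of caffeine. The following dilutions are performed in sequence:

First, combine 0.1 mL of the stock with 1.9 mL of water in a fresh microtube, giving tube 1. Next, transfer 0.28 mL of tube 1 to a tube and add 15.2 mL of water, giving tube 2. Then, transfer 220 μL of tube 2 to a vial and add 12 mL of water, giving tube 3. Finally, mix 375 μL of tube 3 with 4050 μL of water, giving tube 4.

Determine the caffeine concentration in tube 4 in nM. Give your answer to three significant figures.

2.76 nM

Step 1: 0.1 mL + 1.9 mL = 2 mL total → factor 2/0.1 = 20
Step 2: 0.28 mL + 15.2 mL = 15.48 mL total → factor 15.48/0.28 = 55.286
Step 3: 220 μL + 12 mL = 12220 μL total → factor 12220/220 = 55.545
Step 4: 375 μL + 4050 μL = 4425 μL total → factor 4425/375 = 11.8
Overall dilution factor = 20 × 55.286 × 55.545 × 11.8 = 7.2473 × 10^5
Final = 2.00 mM / 7.2473 × 10^5 = 2.760 × 10^-6 mM = 2.76 nM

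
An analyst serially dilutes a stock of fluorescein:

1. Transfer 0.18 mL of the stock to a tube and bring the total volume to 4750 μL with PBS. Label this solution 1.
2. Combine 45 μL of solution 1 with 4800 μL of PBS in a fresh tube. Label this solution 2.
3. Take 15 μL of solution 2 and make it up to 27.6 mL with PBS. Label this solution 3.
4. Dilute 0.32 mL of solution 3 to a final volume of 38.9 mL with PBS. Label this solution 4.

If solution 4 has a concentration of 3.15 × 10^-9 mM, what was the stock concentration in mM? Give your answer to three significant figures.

Step 1: 0.18 mL brought to 4750 μL → factor 4.75/0.18 = 26.389
Step 2: 45 μL + 4800 μL = 4845 μL total → factor 4845/45 = 107.67
Step 3: 15 μL brought to 27.6 mL → factor 27600/15 = 1840
Step 4: 0.32 mL brought to 38.9 mL → factor 38.9/0.32 = 121.56
Overall dilution factor = 26.389 × 107.67 × 1840 × 121.56 = 6.3551 × 10^8
Stock = 3.15 × 10^-9 mM × 6.3551 × 10^8 = 2.00 mM

2.00 mM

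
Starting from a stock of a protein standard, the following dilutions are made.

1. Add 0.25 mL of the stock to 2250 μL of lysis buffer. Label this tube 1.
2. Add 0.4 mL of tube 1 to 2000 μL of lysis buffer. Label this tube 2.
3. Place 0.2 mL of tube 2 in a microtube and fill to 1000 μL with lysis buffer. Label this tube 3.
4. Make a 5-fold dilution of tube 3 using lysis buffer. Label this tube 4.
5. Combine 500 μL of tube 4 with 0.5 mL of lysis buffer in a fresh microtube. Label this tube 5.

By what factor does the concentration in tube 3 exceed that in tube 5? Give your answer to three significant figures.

Step 1: 0.25 mL + 2250 μL = 2.5 mL total → factor 2.5/0.25 = 10
Step 2: 0.4 mL + 2000 μL = 2.4 mL total → factor 2.4/0.4 = 6
Step 3: 0.2 mL brought to 1000 μL → factor 1/0.2 = 5
Step 4: 5-fold → factor 5
Step 5: 500 μL + 0.5 mL = 1000 μL total → factor 1000/500 = 2
Dilution factor to tube 3 = 300; to tube 5 = 3000
[tube 3]/[tube 5] = (factor to tube 5)/(factor to tube 3) = 3000/300 = 10.0

10.0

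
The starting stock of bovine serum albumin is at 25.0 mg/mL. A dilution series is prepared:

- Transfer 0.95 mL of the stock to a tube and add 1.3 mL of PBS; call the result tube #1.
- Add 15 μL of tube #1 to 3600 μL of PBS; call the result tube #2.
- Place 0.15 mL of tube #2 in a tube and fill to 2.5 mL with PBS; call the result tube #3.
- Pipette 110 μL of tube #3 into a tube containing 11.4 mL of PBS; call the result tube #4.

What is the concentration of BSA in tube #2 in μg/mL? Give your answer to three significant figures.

43.8 μg/mL

Step 1: 0.95 mL + 1.3 mL = 2.25 mL total → factor 2.25/0.95 = 2.3684
Step 2: 15 μL + 3600 μL = 3615 μL total → factor 3615/15 = 241
Dilution factor through tube #2 = 2.3684 × 241 = 570.79
[tube #2] = 25.0 mg/mL / 570.79 = 0.04380 mg/mL = 43.8 μg/mL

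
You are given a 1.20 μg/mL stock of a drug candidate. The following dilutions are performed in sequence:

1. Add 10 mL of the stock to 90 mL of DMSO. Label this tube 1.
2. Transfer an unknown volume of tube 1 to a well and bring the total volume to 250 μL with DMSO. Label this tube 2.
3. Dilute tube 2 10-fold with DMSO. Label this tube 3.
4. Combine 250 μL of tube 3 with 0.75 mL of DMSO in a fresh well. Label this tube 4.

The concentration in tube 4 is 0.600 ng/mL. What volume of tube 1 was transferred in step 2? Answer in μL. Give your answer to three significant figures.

50.0 μL

Step 1: 10 mL + 90 mL = 100 mL total → factor 100/10 = 10
Step 2: v brought to 250 μL → factor = 250 μL/v
Step 3: 10-fold → factor 10
Step 4: 250 μL + 0.75 mL = 1000 μL total → factor 1000/250 = 4
Product of known-step factors = 400
Overall factor = 1.20 μg/mL / (0.600 ng/mL) = 2000
Step-2 factor = 2000 / 400 = 5
v = 250 μL / 5 = 50.0 μL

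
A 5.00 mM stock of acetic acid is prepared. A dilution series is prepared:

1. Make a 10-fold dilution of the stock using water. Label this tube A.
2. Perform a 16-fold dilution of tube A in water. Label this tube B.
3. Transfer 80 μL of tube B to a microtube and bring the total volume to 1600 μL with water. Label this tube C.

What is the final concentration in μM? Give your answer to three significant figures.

Step 1: 10-fold → factor 10
Step 2: 16-fold → factor 16
Step 3: 80 μL brought to 1600 μL → factor 1600/80 = 20
Overall dilution factor = 10 × 16 × 20 = 3200
Final = 5.00 mM / 3200 = 0.001563 mM = 1.56 μM

1.56 μM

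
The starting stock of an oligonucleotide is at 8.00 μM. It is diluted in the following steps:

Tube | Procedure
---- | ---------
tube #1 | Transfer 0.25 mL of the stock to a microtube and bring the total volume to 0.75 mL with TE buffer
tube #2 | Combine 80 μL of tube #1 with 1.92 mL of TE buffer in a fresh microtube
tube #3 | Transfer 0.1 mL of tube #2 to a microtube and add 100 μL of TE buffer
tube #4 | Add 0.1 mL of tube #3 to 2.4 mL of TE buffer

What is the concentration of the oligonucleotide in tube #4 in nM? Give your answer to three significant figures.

Step 1: 0.25 mL brought to 0.75 mL → factor 0.75/0.25 = 3
Step 2: 80 μL + 1.92 mL = 2000 μL total → factor 2000/80 = 25
Step 3: 0.1 mL + 100 μL = 0.2 mL total → factor 0.2/0.1 = 2
Step 4: 0.1 mL + 2.4 mL = 2.5 mL total → factor 2.5/0.1 = 25
Overall dilution factor = 3 × 25 × 2 × 25 = 3750
Final = 8.00 μM / 3750 = 0.002133 μM = 2.13 nM

2.13 nM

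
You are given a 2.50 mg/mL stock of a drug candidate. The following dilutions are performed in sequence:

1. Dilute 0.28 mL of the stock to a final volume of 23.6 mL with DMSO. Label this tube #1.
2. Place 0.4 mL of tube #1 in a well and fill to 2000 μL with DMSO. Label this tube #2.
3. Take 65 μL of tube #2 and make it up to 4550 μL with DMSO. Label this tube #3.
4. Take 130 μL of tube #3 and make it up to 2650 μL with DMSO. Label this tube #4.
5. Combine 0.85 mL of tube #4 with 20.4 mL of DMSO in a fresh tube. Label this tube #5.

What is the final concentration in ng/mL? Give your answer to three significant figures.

Step 1: 0.28 mL brought to 23.6 mL → factor 23.6/0.28 = 84.286
Step 2: 0.4 mL brought to 2000 μL → factor 2/0.4 = 5
Step 3: 65 μL brought to 4550 μL → factor 4550/65 = 70
Step 4: 130 μL brought to 2650 μL → factor 2650/130 = 20.385
Step 5: 0.85 mL + 20.4 mL = 21.25 mL total → factor 21.25/0.85 = 25
Overall dilution factor = 84.286 × 5 × 70 × 20.385 × 25 = 1.5034 × 10^7
Final = 2.50 mg/mL / 1.5034 × 10^7 = 1.663 × 10^-7 mg/mL = 0.166 ng/mL

0.166 ng/mL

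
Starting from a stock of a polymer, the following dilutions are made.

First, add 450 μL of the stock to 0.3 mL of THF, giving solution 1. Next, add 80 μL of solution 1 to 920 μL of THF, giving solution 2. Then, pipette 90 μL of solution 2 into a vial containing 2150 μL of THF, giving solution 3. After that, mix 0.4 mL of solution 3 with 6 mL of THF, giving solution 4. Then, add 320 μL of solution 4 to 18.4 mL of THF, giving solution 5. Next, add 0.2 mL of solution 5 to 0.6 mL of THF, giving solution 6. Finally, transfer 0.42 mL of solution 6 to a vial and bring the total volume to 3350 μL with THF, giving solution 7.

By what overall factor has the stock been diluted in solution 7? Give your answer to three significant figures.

1.55 × 10^7

Step 1: 450 μL + 0.3 mL = 750 μL total → factor 750/450 = 1.6667
Step 2: 80 μL + 920 μL = 1000 μL total → factor 1000/80 = 12.5
Step 3: 90 μL + 2150 μL = 2240 μL total → factor 2240/90 = 24.889
Step 4: 0.4 mL + 6 mL = 6.4 mL total → factor 6.4/0.4 = 16
Step 5: 320 μL + 18.4 mL = 18720 μL total → factor 18720/320 = 58.5
Step 6: 0.2 mL + 0.6 mL = 0.8 mL total → factor 0.8/0.2 = 4
Step 7: 0.42 mL brought to 3350 μL → factor 3.35/0.42 = 7.9762
Overall dilution factor = 1.6667 × 12.5 × 24.889 × 16 × 58.5 × 4 × 7.9762 = 1.5484 × 10^7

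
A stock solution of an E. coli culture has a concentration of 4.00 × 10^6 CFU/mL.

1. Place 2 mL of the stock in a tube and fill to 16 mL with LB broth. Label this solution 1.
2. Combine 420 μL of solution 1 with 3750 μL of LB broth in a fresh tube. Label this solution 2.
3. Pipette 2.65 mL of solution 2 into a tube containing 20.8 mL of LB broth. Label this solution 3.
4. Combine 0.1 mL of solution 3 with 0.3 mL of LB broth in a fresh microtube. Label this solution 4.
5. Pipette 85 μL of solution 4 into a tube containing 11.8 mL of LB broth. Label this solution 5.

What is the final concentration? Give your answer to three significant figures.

Step 1: 2 mL brought to 16 mL → factor 16/2 = 8
Step 2: 420 μL + 3750 μL = 4170 μL total → factor 4170/420 = 9.9286
Step 3: 2.65 mL + 20.8 mL = 23.45 mL total → factor 23.45/2.65 = 8.8491
Step 4: 0.1 mL + 0.3 mL = 0.4 mL total → factor 0.4/0.1 = 4
Step 5: 85 μL + 11.8 mL = 11885 μL total → factor 11885/85 = 139.82
Overall dilution factor = 8 × 9.9286 × 8.8491 × 4 × 139.82 = 3.9311 × 10^5
Final = 4.00 × 10^6 CFU/mL / 3.9311 × 10^5 = 10.2 CFU/mL

10.2 CFU/mL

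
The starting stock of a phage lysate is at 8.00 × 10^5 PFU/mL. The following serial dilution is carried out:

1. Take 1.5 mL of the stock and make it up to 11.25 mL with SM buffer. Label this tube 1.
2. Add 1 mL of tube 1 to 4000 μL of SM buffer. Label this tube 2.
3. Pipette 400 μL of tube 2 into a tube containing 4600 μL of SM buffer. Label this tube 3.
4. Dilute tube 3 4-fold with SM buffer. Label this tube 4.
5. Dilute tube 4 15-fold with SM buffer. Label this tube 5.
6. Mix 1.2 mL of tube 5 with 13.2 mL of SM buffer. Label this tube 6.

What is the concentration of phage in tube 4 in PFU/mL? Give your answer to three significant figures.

427 PFU/mL

Step 1: 1.5 mL brought to 11.25 mL → factor 11.25/1.5 = 7.5
Step 2: 1 mL + 4000 μL = 5 mL total → factor 5/1 = 5
Step 3: 400 μL + 4600 μL = 5000 μL total → factor 5000/400 = 12.5
Step 4: 4-fold → factor 4
Dilution factor through tube 4 = 7.5 × 5 × 12.5 × 4 = 1875
[tube 4] = 8.00 × 10^5 PFU/mL / 1875 = 427 PFU/mL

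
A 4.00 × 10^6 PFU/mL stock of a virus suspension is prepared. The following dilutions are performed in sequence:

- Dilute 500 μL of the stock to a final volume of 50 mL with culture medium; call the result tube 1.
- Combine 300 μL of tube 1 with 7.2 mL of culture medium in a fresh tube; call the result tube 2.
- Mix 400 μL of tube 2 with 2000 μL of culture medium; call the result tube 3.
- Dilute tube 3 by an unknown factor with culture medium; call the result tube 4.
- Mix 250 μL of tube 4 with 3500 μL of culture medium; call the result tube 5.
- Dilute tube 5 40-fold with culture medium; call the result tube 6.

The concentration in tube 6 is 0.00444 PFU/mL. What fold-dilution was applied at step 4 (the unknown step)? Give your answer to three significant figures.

100-fold

Step 1: 500 μL brought to 50 mL → factor 50000/500 = 100
Step 2: 300 μL + 7.2 mL = 7500 μL total → factor 7500/300 = 25
Step 3: 400 μL + 2000 μL = 2400 μL total → factor 2400/400 = 6
Step 4: unknown factor x
Step 5: 250 μL + 3500 μL = 3750 μL total → factor 3750/250 = 15
Step 6: 40-fold → factor 40
Product of known-step factors = 9 × 10^6
Overall factor = 4.00 × 10^6 PFU/mL / (0.00444 PFU/mL) = 9.009 × 10^8
x = 9.009 × 10^8 / 9 × 10^6 = 100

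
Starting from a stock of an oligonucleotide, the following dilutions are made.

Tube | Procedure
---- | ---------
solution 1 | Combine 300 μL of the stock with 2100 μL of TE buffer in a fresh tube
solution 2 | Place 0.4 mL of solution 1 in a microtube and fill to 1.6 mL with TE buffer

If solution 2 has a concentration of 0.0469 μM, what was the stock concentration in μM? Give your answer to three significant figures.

Step 1: 300 μL + 2100 μL = 2400 μL total → factor 2400/300 = 8
Step 2: 0.4 mL brought to 1.6 mL → factor 1.6/0.4 = 4
Overall dilution factor = 8 × 4 = 32
Stock = 0.0469 μM × 32 = 1.50 μM

1.50 μM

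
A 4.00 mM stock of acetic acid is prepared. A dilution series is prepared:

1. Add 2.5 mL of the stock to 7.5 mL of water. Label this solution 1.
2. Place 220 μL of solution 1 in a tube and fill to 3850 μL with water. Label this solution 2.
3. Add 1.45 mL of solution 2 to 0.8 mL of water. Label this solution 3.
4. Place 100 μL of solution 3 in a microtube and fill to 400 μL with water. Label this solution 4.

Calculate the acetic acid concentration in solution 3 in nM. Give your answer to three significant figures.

3.68 × 10^4 nM

Step 1: 2.5 mL + 7.5 mL = 10 mL total → factor 10/2.5 = 4
Step 2: 220 μL brought to 3850 μL → factor 3850/220 = 17.5
Step 3: 1.45 mL + 0.8 mL = 2.25 mL total → factor 2.25/1.45 = 1.5517
Dilution factor through solution 3 = 4 × 17.5 × 1.5517 = 108.62
[solution 3] = 4.00 mM / 108.62 = 0.03683 mM = 3.68 × 10^4 nM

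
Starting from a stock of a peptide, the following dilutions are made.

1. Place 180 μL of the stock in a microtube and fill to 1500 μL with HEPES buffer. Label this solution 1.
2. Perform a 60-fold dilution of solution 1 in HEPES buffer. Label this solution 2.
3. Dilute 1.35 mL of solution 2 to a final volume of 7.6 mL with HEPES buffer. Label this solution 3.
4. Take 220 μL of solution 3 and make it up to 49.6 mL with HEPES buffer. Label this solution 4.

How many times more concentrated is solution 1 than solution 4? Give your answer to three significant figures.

7.62 × 10^4

Step 1: 180 μL brought to 1500 μL → factor 1500/180 = 8.3333
Step 2: 60-fold → factor 60
Step 3: 1.35 mL brought to 7.6 mL → factor 7.6/1.35 = 5.6296
Step 4: 220 μL brought to 49.6 mL → factor 49600/220 = 225.45
Dilution factor to solution 1 = 8.3333; to solution 4 = 6.3461 × 10^5
[solution 1]/[solution 4] = (factor to solution 4)/(factor to solution 1) = 6.3461 × 10^5/8.3333 = 7.62 × 10^4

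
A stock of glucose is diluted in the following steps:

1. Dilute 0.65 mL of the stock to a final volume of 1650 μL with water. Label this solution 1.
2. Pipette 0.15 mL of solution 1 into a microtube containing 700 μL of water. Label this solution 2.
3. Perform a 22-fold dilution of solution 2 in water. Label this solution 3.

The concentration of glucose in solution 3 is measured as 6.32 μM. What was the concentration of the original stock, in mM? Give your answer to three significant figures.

Step 1: 0.65 mL brought to 1650 μL → factor 1.65/0.65 = 2.5385
Step 2: 0.15 mL + 700 μL = 0.85 mL total → factor 0.85/0.15 = 5.6667
Step 3: 22-fold → factor 22
Overall dilution factor = 2.5385 × 5.6667 × 22 = 316.46
Stock = 6.32 μM × 316.46 = 2000 μM = 2.00 mM

2.00 mM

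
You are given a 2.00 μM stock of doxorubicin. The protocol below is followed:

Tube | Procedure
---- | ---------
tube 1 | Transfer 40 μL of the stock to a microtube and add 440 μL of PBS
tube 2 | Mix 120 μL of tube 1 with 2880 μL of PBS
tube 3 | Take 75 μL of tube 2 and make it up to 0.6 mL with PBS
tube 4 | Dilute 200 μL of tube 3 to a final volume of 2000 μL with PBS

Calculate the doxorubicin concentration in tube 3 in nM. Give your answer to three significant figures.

0.833 nM

Step 1: 40 μL + 440 μL = 480 μL total → factor 480/40 = 12
Step 2: 120 μL + 2880 μL = 3000 μL total → factor 3000/120 = 25
Step 3: 75 μL brought to 0.6 mL → factor 600/75 = 8
Dilution factor through tube 3 = 12 × 25 × 8 = 2400
[tube 3] = 2.00 μM / 2400 = 0.0008333 μM = 0.833 nM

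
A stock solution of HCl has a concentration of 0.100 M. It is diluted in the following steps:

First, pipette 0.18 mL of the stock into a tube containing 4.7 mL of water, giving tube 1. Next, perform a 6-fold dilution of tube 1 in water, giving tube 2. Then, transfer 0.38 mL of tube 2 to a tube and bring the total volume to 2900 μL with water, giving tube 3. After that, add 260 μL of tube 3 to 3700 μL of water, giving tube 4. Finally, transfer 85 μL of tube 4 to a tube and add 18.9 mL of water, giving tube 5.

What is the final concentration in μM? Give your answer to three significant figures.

0.0237 μM

Step 1: 0.18 mL + 4.7 mL = 4.88 mL total → factor 4.88/0.18 = 27.111
Step 2: 6-fold → factor 6
Step 3: 0.38 mL brought to 2900 μL → factor 2.9/0.38 = 7.6316
Step 4: 260 μL + 3700 μL = 3960 μL total → factor 3960/260 = 15.231
Step 5: 85 μL + 18.9 mL = 18985 μL total → factor 18985/85 = 223.35
Overall dilution factor = 27.111 × 6 × 7.6316 × 15.231 × 223.35 = 4.2231 × 10^6
Final = 0.100 M / 4.2231 × 10^6 = 2.368 × 10^-8 M = 0.0237 μM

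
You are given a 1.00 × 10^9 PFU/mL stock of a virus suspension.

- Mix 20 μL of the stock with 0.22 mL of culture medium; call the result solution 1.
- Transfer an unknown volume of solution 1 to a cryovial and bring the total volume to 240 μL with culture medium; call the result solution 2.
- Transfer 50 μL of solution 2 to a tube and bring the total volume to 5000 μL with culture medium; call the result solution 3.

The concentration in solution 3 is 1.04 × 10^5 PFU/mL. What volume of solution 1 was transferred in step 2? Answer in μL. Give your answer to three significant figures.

30.0 μL

Step 1: 20 μL + 0.22 mL = 240 μL total → factor 240/20 = 12
Step 2: v brought to 240 μL → factor = 240 μL/v
Step 3: 50 μL brought to 5000 μL → factor 5000/50 = 100
Product of known-step factors = 1200
Overall factor = 1.00 × 10^9 PFU/mL / (1.04 × 10^5 PFU/mL) = 9615.4
Step-2 factor = 9615.4 / 1200 = 8.0128
v = 240 μL / 8.0128 = 30.0 μL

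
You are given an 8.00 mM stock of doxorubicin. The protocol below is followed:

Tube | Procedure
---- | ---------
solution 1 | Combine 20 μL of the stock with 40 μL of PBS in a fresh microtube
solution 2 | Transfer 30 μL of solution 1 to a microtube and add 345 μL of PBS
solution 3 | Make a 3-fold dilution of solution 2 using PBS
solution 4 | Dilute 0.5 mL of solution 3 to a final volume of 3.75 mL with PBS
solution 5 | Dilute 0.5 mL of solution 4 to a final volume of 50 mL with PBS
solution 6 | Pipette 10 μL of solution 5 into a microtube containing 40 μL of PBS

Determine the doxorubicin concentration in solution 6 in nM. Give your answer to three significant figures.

19.0 nM

Step 1: 20 μL + 40 μL = 60 μL total → factor 60/20 = 3
Step 2: 30 μL + 345 μL = 375 μL total → factor 375/30 = 12.5
Step 3: 3-fold → factor 3
Step 4: 0.5 mL brought to 3.75 mL → factor 3.75/0.5 = 7.5
Step 5: 0.5 mL brought to 50 mL → factor 50/0.5 = 100
Step 6: 10 μL + 40 μL = 50 μL total → factor 50/10 = 5
Overall dilution factor = 3 × 12.5 × 3 × 7.5 × 100 × 5 = 4.2188 × 10^5
Final = 8.00 mM / 4.2188 × 10^5 = 1.896 × 10^-5 mM = 19.0 nM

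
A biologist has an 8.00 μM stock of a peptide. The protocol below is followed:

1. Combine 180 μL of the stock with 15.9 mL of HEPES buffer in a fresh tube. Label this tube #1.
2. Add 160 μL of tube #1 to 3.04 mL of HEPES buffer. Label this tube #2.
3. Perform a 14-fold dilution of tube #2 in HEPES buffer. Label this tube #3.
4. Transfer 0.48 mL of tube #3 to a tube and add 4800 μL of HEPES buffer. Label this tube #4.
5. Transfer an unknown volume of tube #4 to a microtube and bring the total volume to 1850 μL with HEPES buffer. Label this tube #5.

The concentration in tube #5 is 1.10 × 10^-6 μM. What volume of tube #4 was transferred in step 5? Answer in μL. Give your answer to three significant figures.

70.0 μL

Step 1: 180 μL + 15.9 mL = 16080 μL total → factor 16080/180 = 89.333
Step 2: 160 μL + 3.04 mL = 3200 μL total → factor 3200/160 = 20
Step 3: 14-fold → factor 14
Step 4: 0.48 mL + 4800 μL = 5.28 mL total → factor 5.28/0.48 = 11
Step 5: v brought to 1850 μL → factor = 1850 μL/v
Product of known-step factors = 2.7515 × 10^5
Overall factor = 8.00 μM / (1.10 × 10^-6 μM) = 7.2727 × 10^6
Step-5 factor = 7.2727 × 10^6 / 2.7515 × 10^5 = 26.432
v = 1850 μL / 26.432 = 70.0 μL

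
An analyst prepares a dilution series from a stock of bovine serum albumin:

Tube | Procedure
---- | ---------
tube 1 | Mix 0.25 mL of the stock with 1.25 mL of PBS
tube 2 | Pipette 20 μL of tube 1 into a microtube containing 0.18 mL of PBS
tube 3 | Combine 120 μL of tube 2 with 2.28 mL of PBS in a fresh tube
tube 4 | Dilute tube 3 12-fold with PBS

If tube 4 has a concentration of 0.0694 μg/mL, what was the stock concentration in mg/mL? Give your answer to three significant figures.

Step 1: 0.25 mL + 1.25 mL = 1.5 mL total → factor 1.5/0.25 = 6
Step 2: 20 μL + 0.18 mL = 200 μL total → factor 200/20 = 10
Step 3: 120 μL + 2.28 mL = 2400 μL total → factor 2400/120 = 20
Step 4: 12-fold → factor 12
Overall dilution factor = 6 × 10 × 20 × 12 = 14400
Stock = 0.0694 μg/mL × 14400 = 999.4 μg/mL = 0.999 mg/mL

0.999 mg/mL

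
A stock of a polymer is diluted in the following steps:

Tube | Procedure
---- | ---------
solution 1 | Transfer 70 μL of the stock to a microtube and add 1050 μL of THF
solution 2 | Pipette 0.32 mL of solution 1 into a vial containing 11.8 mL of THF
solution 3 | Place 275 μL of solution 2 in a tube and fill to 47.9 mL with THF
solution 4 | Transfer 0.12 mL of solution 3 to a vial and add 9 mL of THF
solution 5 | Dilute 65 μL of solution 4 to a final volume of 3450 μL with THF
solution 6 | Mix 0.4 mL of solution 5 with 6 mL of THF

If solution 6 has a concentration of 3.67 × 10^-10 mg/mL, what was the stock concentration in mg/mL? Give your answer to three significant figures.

2.50 mg/mL

Step 1: 70 μL + 1050 μL = 1120 μL total → factor 1120/70 = 16
Step 2: 0.32 mL + 11.8 mL = 12.12 mL total → factor 12.12/0.32 = 37.875
Step 3: 275 μL brought to 47.9 mL → factor 47900/275 = 174.18
Step 4: 0.12 mL + 9 mL = 9.12 mL total → factor 9.12/0.12 = 76
Step 5: 65 μL brought to 3450 μL → factor 3450/65 = 53.077
Step 6: 0.4 mL + 6 mL = 6.4 mL total → factor 6.4/0.4 = 16
Overall dilution factor = 16 × 37.875 × 174.18 × 76 × 53.077 × 16 = 6.8126 × 10^9
Stock = 3.67 × 10^-10 mg/mL × 6.8126 × 10^9 = 2.50 mg/mL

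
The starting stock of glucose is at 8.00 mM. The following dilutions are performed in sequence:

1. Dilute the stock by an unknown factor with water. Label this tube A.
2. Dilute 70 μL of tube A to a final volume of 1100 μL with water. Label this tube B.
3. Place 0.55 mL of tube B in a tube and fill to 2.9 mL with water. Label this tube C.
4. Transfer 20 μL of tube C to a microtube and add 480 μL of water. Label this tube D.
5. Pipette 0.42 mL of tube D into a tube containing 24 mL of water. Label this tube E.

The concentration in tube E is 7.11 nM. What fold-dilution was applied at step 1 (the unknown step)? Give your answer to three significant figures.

Step 1: unknown factor x
Step 2: 70 μL brought to 1100 μL → factor 1100/70 = 15.714
Step 3: 0.55 mL brought to 2.9 mL → factor 2.9/0.55 = 5.2727
Step 4: 20 μL + 480 μL = 500 μL total → factor 500/20 = 25
Step 5: 0.42 mL + 24 mL = 24.42 mL total → factor 24.42/0.42 = 58.143
Product of known-step factors = 1.2044 × 10^5
Overall factor = 8.00 mM / (7.11 nM) = 1.1252 × 10^6
x = 1.1252 × 10^6 / 1.2044 × 10^5 = 9.34

9.34-fold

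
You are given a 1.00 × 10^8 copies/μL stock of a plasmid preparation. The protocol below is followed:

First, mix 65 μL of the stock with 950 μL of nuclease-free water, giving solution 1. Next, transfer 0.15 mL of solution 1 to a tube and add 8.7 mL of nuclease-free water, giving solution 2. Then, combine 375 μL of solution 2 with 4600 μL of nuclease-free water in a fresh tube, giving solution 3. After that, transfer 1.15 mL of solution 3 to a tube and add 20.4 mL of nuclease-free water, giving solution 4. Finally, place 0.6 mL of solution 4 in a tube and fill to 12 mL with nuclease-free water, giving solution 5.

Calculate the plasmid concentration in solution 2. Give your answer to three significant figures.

1.09 × 10^5 copies/μL

Step 1: 65 μL + 950 μL = 1015 μL total → factor 1015/65 = 15.615
Step 2: 0.15 mL + 8.7 mL = 8.85 mL total → factor 8.85/0.15 = 59
Dilution factor through solution 2 = 15.615 × 59 = 921.31
[solution 2] = 1.00 × 10^8 copies/μL / 921.31 = 1.09 × 10^5 copies/μL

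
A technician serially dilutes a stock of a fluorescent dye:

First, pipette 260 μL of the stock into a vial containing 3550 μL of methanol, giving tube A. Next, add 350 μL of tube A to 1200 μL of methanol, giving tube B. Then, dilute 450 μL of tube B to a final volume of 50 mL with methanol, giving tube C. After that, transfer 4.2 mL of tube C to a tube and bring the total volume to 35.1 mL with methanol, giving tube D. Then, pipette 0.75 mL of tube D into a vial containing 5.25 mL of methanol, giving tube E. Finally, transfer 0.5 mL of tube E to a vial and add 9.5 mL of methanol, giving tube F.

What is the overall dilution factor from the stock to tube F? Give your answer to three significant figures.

Step 1: 260 μL + 3550 μL = 3810 μL total → factor 3810/260 = 14.654
Step 2: 350 μL + 1200 μL = 1550 μL total → factor 1550/350 = 4.4286
Step 3: 450 μL brought to 50 mL → factor 50000/450 = 111.11
Step 4: 4.2 mL brought to 35.1 mL → factor 35.1/4.2 = 8.3571
Step 5: 0.75 mL + 5.25 mL = 6 mL total → factor 6/0.75 = 8
Step 6: 0.5 mL + 9.5 mL = 10 mL total → factor 10/0.5 = 20
Overall dilution factor = 14.654 × 4.4286 × 111.11 × 8.3571 × 8 × 20 = 9.6416 × 10^6

9.64 × 10^6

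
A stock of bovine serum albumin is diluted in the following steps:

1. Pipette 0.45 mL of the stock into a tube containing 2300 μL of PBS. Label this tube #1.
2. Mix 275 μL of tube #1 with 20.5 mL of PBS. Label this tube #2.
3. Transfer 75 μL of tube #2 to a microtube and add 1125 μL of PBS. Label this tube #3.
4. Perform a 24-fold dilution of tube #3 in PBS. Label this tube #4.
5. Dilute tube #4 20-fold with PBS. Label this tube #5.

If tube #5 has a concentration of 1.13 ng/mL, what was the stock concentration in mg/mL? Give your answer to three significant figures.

4.01 mg/mL

Step 1: 0.45 mL + 2300 μL = 2.75 mL total → factor 2.75/0.45 = 6.1111
Step 2: 275 μL + 20.5 mL = 20775 μL total → factor 20775/275 = 75.545
Step 3: 75 μL + 1125 μL = 1200 μL total → factor 1200/75 = 16
Step 4: 24-fold → factor 24
Step 5: 20-fold → factor 20
Overall dilution factor = 6.1111 × 75.545 × 16 × 24 × 20 = 3.5456 × 10^6
Stock = 1.13 ng/mL × 3.5456 × 10^6 = 4.007 × 10^6 ng/mL = 4.01 mg/mL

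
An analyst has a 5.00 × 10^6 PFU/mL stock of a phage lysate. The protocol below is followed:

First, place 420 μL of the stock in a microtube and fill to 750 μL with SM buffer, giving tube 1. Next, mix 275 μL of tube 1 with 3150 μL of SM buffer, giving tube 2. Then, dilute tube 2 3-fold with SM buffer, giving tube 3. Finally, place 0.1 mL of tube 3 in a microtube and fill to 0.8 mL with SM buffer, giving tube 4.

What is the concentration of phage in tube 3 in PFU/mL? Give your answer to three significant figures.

7.49 × 10^4 PFU/mL

Step 1: 420 μL brought to 750 μL → factor 750/420 = 1.7857
Step 2: 275 μL + 3150 μL = 3425 μL total → factor 3425/275 = 12.455
Step 3: 3-fold → factor 3
Dilution factor through tube 3 = 1.7857 × 12.455 × 3 = 66.721
[tube 3] = 5.00 × 10^6 PFU/mL / 66.721 = 7.49 × 10^4 PFU/mL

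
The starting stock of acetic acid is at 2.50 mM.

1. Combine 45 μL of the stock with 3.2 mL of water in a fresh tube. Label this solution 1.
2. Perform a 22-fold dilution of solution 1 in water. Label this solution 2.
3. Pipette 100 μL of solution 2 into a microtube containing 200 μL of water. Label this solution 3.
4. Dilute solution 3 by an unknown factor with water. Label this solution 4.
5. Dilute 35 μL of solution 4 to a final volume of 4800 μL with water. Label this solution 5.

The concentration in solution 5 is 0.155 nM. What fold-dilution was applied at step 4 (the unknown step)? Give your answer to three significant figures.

Step 1: 45 μL + 3.2 mL = 3245 μL total → factor 3245/45 = 72.111
Step 2: 22-fold → factor 22
Step 3: 100 μL + 200 μL = 300 μL total → factor 300/100 = 3
Step 4: unknown factor x
Step 5: 35 μL brought to 4800 μL → factor 4800/35 = 137.14
Product of known-step factors = 6.5271 × 10^5
Overall factor = 2.50 mM / (0.155 nM) = 1.6129 × 10^7
x = 1.6129 × 10^7 / 6.5271 × 10^5 = 24.7

24.7-fold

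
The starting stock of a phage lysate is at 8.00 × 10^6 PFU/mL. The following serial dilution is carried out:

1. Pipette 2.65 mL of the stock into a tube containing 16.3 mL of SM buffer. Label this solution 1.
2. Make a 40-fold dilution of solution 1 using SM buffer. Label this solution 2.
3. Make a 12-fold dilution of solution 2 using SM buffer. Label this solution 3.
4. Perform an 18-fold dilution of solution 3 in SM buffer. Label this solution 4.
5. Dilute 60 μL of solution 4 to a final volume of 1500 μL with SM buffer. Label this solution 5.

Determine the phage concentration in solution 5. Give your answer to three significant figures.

Step 1: 2.65 mL + 16.3 mL = 18.95 mL total → factor 18.95/2.65 = 7.1509
Step 2: 40-fold → factor 40
Step 3: 12-fold → factor 12
Step 4: 18-fold → factor 18
Step 5: 60 μL brought to 1500 μL → factor 1500/60 = 25
Overall dilution factor = 7.1509 × 40 × 12 × 18 × 25 = 1.5446 × 10^6
Final = 8.00 × 10^6 PFU/mL / 1.5446 × 10^6 = 5.18 PFU/mL

5.18 PFU/mL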